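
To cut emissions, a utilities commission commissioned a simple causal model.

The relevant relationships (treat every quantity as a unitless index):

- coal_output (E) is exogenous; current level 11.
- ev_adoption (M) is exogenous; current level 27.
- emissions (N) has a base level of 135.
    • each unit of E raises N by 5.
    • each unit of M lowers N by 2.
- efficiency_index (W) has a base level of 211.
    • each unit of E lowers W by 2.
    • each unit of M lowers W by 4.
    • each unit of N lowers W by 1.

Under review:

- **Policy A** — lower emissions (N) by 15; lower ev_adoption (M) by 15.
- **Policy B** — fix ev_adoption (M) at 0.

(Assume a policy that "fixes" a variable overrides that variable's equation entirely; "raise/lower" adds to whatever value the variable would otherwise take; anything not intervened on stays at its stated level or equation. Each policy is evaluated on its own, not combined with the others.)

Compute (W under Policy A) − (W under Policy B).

-9

Policy A (N − 15, M − 15):
  E = 11
  M = 27 − 15 = 12
  N = 135 + 5·11 − 2·12 (−15 from intervention) = 151
  W = 211 − 2·11 − 4·12 − 151 = -10
Policy B (M := 0):
  E = 11
  M = 0
  N = 135 + 5·11 − 2·0 = 190
  W = 211 − 2·11 − 4·0 − 190 = -1
W: -10 − (-1) = -9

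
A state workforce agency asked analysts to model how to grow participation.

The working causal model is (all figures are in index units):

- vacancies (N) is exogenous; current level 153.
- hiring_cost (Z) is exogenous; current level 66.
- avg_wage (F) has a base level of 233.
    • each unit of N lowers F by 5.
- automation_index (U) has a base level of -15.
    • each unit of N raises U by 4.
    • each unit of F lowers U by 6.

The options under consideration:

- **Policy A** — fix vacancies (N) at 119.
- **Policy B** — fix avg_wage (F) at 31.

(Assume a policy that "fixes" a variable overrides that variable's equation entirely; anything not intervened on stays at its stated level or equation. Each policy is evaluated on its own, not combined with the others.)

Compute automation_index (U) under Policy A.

2633

Policy A (N := 119):
  N = 119
  F = 233 − 5·119 = -362
  U = -15 + 4·119 − 6·(-362) = 2633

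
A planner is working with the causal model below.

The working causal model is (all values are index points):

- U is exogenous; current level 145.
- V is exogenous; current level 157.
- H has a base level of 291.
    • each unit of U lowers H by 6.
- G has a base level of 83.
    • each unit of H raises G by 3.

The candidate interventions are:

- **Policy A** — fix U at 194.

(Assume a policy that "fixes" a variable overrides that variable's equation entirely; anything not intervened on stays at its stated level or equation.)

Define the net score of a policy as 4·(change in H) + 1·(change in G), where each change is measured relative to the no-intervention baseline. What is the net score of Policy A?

-2058

Baseline:
  U = 145
  H = 291 − 6·145 = -579
  G = 83 + 3·(-579) = -1654
Policy A (U := 194):
  U = 194
  H = 291 − 6·194 = -873
  G = 83 + 3·(-873) = -2536
ΔH = -873 − (-579) = -294; ΔG = -2536 − (-1654) = -882
Score = 4·(-294) + 1·(-882) = -2058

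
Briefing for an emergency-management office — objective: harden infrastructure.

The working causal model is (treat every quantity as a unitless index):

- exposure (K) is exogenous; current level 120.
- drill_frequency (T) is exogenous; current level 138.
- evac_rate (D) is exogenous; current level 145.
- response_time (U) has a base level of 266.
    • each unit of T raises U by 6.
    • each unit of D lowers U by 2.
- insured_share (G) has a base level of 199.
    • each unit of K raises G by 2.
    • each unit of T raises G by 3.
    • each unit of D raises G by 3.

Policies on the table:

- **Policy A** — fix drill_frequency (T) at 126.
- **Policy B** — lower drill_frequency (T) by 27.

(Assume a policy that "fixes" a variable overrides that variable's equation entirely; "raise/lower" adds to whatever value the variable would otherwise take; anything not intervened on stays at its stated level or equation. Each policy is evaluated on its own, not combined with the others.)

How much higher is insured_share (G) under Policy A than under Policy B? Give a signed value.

Policy A (T := 126):
  K = 120
  T = 126
  D = 145
  G = 199 + 2·120 + 3·126 + 3·145 = 1252
Policy B (T − 27):
  K = 120
  T = 138 − 27 = 111
  D = 145
  G = 199 + 2·120 + 3·111 + 3·145 = 1207
G: 1252 − 1207 = 45

45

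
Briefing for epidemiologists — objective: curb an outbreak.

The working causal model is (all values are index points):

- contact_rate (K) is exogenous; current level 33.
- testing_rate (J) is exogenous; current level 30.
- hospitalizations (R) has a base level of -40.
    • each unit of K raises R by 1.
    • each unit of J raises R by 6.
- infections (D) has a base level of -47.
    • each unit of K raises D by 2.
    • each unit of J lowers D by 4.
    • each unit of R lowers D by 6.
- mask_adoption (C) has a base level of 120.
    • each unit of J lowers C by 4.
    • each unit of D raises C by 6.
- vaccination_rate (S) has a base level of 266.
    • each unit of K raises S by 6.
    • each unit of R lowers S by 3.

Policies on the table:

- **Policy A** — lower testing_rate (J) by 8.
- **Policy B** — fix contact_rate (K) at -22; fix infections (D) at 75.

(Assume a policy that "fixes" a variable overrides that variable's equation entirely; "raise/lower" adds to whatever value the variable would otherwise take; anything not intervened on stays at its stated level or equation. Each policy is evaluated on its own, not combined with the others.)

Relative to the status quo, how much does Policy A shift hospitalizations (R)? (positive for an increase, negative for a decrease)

Baseline:
  K = 33
  J = 30
  R = -40 + 33 + 6·30 = 173
Policy A (J − 8):
  K = 33
  J = 30 − 8 = 22
  R = -40 + 33 + 6·22 = 125
Change in R: 125 − 173 = -48

-48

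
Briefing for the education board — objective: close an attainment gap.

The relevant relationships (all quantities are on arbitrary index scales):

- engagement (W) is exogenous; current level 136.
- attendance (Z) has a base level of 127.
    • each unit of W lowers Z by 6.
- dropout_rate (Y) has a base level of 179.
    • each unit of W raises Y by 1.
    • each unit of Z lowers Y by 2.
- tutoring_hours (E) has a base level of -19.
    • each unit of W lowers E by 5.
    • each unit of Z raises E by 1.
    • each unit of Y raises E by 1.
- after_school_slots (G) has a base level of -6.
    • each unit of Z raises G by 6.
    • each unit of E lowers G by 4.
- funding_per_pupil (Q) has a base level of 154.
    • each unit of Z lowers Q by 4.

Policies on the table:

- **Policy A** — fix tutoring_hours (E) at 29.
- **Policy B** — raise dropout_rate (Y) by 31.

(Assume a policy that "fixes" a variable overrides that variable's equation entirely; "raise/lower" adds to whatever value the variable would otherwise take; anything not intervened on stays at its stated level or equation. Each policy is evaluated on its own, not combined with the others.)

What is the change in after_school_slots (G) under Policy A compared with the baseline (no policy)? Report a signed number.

Baseline:
  W = 136
  Z = 127 − 6·136 = -689
  Y = 179 + 136 − 2·(-689) = 1693
  E = -19 − 5·136 + (-689) + 1693 = 305
  G = -6 + 6·(-689) − 4·305 = -5360
Policy A (E := 29):
  W = 136
  Z = 127 − 6·136 = -689
  Y = 179 + 136 − 2·(-689) = 1693
  E = 29
  G = -6 + 6·(-689) − 4·29 = -4256
Change in G: -4256 − (-5360) = 1104

1104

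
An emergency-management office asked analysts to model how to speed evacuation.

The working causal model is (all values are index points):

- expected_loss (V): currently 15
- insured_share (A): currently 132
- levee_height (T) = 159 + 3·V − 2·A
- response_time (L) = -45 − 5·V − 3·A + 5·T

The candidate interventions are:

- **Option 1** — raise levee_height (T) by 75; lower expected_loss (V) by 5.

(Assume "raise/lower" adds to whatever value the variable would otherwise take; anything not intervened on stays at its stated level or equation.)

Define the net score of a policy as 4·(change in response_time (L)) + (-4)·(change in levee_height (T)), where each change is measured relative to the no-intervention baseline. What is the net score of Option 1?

Baseline:
  V = 15
  A = 132
  T = 159 + 3·15 − 2·132 = -60
  L = -45 − 5·15 − 3·132 + 5·(-60) = -816
Option 1 (T + 75, V − 5):
  V = 15 − 5 = 10
  A = 132
  T = 159 + 3·10 − 2·132 (+75 from intervention) = 0
  L = -45 − 5·10 − 3·132 + 5·0 = -491
ΔL = -491 − (-816) = 325; ΔT = 0 − (-60) = 60
Score = 4·325 + (-4)·60 = 1060

1060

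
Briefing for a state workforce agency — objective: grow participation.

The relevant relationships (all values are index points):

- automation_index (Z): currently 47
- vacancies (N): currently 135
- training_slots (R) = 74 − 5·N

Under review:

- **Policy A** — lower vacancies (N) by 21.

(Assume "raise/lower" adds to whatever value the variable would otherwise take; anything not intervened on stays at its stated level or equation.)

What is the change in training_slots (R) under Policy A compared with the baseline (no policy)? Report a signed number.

Baseline:
  N = 135
  R = 74 − 5·135 = -601
Policy A (N − 21):
  N = 135 − 21 = 114
  R = 74 − 5·114 = -496
Change in R: -496 − (-601) = 105

105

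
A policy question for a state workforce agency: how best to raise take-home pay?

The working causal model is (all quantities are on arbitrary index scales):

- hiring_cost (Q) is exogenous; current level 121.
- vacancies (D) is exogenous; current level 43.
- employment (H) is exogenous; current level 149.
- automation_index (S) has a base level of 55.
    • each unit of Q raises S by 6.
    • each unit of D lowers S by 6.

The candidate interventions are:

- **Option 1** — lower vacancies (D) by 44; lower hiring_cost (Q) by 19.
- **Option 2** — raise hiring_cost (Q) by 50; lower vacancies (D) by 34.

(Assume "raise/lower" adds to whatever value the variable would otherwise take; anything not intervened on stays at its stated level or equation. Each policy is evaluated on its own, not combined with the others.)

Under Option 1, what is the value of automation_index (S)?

673

Option 1 (D − 44, Q − 19):
  Q = 121 − 19 = 102
  D = 43 − 44 = -1
  S = 55 + 6·102 − 6·(-1) = 673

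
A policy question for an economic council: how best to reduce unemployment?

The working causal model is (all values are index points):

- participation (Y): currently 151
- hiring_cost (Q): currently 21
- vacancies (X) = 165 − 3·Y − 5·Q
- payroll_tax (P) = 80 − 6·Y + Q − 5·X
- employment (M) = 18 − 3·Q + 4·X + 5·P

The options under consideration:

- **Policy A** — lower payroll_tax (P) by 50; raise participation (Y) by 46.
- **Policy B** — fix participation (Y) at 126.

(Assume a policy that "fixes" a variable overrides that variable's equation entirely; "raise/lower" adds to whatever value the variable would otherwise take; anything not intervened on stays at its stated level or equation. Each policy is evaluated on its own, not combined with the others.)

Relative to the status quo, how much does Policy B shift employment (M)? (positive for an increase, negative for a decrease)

Baseline:
  Y = 151
  Q = 21
  X = 165 − 3·151 − 5·21 = -393
  P = 80 − 6·151 + 21 − 5·(-393) = 1160
  M = 18 − 3·21 + 4·(-393) + 5·1160 = 4183
Policy B (Y := 126):
  Y = 126
  Q = 21
  X = 165 − 3·126 − 5·21 = -318
  P = 80 − 6·126 + 21 − 5·(-318) = 935
  M = 18 − 3·21 + 4·(-318) + 5·935 = 3358
Change in M: 3358 − 4183 = -825

-825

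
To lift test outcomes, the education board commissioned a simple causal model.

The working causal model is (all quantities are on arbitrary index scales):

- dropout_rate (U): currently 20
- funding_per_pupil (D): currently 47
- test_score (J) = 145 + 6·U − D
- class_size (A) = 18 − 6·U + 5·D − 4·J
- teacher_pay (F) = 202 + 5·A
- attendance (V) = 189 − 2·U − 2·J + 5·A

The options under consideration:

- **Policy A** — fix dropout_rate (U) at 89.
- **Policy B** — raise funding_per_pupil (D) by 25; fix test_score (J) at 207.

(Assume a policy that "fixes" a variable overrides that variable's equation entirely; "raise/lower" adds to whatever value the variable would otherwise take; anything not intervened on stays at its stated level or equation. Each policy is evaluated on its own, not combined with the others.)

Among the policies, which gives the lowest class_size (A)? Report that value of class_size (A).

Policy A (U := 89):
  U = 89
  D = 47
  J = 145 + 6·89 − 47 = 632
  A = 18 − 6·89 + 5·47 − 4·632 = -2809
Policy B (D + 25, J := 207):
  U = 20
  D = 47 + 25 = 72
  J = 207
  A = 18 − 6·20 + 5·72 − 4·207 = -570
Comparing — Policy A: A=-2809, Policy B: A=-570. Lowest is -2809 (Policy A).

-2809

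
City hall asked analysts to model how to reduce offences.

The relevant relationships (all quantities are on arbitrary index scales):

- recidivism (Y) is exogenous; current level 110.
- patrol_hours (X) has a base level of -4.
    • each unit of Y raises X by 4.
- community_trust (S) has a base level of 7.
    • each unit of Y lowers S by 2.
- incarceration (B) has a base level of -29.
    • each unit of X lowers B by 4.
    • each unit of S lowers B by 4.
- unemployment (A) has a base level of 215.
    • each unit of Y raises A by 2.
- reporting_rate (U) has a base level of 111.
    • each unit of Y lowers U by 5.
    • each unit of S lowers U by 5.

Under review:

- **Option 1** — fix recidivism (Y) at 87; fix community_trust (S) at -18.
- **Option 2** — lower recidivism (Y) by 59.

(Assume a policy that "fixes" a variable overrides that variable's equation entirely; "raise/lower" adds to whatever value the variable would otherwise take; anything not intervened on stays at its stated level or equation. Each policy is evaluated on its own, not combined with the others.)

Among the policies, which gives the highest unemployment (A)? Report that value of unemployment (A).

389

Option 1 (Y := 87, S := -18):
  Y = 87
  A = 215 + 2·87 = 389
Option 2 (Y − 59):
  Y = 110 − 59 = 51
  A = 215 + 2·51 = 317
Comparing — Option 1: A=389, Option 2: A=317. Highest is 389 (Option 1).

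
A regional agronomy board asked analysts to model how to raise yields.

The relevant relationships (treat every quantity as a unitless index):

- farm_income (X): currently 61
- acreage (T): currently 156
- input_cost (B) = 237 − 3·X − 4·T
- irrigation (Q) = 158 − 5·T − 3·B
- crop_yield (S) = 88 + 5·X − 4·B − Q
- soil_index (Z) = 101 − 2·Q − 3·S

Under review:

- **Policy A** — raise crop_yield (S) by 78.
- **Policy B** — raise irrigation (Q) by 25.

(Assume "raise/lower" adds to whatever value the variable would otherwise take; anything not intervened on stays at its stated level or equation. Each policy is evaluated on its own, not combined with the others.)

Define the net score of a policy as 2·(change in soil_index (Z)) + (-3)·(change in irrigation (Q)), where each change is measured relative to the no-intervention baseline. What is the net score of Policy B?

-25

Baseline:
  X = 61
  T = 156
  B = 237 − 3·61 − 4·156 = -570
  Q = 158 − 5·156 − 3·(-570) = 1088
  S = 88 + 5·61 − 4·(-570) − 1088 = 1585
  Z = 101 − 2·1088 − 3·1585 = -6830
Policy B (Q + 25):
  X = 61
  T = 156
  B = 237 − 3·61 − 4·156 = -570
  Q = 158 − 5·156 − 3·(-570) (+25 from intervention) = 1113
  S = 88 + 5·61 − 4·(-570) − 1113 = 1560
  Z = 101 − 2·1113 − 3·1560 = -6805
ΔZ = -6805 − (-6830) = 25; ΔQ = 1113 − 1088 = 25
Score = 2·25 + (-3)·25 = -25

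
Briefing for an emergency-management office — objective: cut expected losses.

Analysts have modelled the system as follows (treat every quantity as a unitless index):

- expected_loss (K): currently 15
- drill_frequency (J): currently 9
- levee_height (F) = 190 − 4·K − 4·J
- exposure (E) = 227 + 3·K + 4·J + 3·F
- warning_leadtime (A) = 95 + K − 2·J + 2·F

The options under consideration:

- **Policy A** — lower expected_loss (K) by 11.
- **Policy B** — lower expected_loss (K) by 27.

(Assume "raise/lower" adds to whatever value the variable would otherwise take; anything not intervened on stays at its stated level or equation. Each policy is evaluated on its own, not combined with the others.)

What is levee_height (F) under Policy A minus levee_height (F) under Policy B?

Policy A (K − 11):
  K = 15 − 11 = 4
  J = 9
  F = 190 − 4·4 − 4·9 = 138
Policy B (K − 27):
  K = 15 − 27 = -12
  J = 9
  F = 190 − 4·(-12) − 4·9 = 202
F: 138 − 202 = -64

-64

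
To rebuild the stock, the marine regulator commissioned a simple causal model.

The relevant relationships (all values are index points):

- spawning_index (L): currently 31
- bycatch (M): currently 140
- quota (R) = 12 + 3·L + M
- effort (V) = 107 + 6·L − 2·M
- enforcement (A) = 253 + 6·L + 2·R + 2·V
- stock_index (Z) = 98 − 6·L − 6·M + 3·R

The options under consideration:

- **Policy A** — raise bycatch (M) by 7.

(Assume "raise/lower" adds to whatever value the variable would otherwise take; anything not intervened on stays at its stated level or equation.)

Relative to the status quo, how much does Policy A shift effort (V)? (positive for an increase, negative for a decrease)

-14

Baseline:
  L = 31
  M = 140
  V = 107 + 6·31 − 2·140 = 13
Policy A (M + 7):
  L = 31
  M = 140 + 7 = 147
  V = 107 + 6·31 − 2·147 = -1
Change in V: -1 − 13 = -14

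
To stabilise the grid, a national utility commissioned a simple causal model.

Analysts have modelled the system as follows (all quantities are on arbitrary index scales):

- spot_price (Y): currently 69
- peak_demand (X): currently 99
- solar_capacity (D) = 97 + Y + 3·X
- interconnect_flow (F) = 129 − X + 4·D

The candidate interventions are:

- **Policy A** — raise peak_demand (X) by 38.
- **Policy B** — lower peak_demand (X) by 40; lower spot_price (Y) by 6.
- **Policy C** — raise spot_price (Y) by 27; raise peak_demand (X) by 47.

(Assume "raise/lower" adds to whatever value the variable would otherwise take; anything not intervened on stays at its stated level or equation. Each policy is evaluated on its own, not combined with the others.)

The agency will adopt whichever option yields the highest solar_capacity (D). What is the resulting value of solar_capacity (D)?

631

Policy A (X + 38):
  Y = 69
  X = 99 + 38 = 137
  D = 97 + 69 + 3·137 = 577
Policy B (X − 40, Y − 6):
  Y = 69 − 6 = 63
  X = 99 − 40 = 59
  D = 97 + 63 + 3·59 = 337
Policy C (Y + 27, X + 47):
  Y = 69 + 27 = 96
  X = 99 + 47 = 146
  D = 97 + 96 + 3·146 = 631
Comparing — Policy A: D=577, Policy B: D=337, Policy C: D=631. Highest is 631 (Policy C).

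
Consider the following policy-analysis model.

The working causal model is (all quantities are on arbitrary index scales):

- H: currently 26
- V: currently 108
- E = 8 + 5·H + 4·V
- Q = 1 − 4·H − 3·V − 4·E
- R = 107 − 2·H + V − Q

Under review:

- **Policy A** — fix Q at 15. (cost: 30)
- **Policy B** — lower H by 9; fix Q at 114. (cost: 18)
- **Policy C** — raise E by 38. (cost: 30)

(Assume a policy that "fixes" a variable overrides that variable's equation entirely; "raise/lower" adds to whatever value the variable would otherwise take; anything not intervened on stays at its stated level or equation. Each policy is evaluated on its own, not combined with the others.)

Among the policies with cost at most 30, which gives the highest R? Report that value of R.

Policy A (Q := 15):
  H = 26
  V = 108
  E = 8 + 5·26 + 4·108 = 570
  Q = 15
  R = 107 − 2·26 + 108 − 15 = 148
Policy B (H − 9, Q := 114):
  H = 26 − 9 = 17
  V = 108
  E = 8 + 5·17 + 4·108 = 525
  Q = 114
  R = 107 − 2·17 + 108 − 114 = 67
Policy C (E + 38):
  H = 26
  V = 108
  E = 8 + 5·26 + 4·108 (+38 from intervention) = 608
  Q = 1 − 4·26 − 3·108 − 4·608 = -2859
  R = 107 − 2·26 + 108 − (-2859) = 3022
Comparing — Policy A: R=148, Policy B: R=67, Policy C: R=3022. Highest is 3022 (Policy C).

3022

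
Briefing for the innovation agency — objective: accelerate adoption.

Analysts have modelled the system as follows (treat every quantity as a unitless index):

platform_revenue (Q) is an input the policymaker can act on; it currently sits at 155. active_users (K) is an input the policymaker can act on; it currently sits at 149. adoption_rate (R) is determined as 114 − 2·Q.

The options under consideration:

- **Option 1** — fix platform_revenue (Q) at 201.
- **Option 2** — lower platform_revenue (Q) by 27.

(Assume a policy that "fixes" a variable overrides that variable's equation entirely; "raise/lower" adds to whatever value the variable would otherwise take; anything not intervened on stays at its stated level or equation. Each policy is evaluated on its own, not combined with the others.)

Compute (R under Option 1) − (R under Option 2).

-146

Option 1 (Q := 201):
  Q = 201
  R = 114 − 2·201 = -288
Option 2 (Q − 27):
  Q = 155 − 27 = 128
  R = 114 − 2·128 = -142
R: -288 − (-142) = -146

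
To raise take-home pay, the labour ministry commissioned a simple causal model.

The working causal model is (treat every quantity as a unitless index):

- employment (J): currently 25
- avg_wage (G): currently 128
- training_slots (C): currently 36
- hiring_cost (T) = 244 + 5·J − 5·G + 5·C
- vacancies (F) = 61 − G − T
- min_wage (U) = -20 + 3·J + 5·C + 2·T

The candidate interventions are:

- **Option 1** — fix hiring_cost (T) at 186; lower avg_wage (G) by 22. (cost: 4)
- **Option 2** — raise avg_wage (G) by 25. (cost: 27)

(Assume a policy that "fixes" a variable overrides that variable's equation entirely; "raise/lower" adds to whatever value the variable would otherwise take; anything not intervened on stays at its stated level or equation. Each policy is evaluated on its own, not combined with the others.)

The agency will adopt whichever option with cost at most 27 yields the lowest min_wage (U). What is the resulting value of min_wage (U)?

-197

Option 1 (T := 186, G − 22):
  J = 25
  G = 128 − 22 = 106
  C = 36
  T = 186
  U = -20 + 3·25 + 5·36 + 2·186 = 607
Option 2 (G + 25):
  J = 25
  G = 128 + 25 = 153
  C = 36
  T = 244 + 5·25 − 5·153 + 5·36 = -216
  U = -20 + 3·25 + 5·36 + 2·(-216) = -197
Comparing — Option 1: U=607, Option 2: U=-197. Lowest is -197 (Option 2).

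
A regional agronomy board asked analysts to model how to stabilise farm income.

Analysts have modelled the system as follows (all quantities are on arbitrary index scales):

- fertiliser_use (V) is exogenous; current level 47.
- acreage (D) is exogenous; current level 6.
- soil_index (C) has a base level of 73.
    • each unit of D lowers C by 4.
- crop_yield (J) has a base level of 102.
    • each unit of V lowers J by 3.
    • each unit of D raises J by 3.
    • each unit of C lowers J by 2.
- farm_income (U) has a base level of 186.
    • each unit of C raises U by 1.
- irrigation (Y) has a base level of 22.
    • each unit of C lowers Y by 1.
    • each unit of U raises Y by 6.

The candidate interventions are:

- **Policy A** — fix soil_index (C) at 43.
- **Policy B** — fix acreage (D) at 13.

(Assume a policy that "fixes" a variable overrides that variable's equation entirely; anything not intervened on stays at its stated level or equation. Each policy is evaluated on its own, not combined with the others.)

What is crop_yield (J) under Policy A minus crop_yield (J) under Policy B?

-65

Policy A (C := 43):
  V = 47
  D = 6
  C = 43
  J = 102 − 3·47 + 3·6 − 2·43 = -107
Policy B (D := 13):
  V = 47
  D = 13
  C = 73 − 4·13 = 21
  J = 102 − 3·47 + 3·13 − 2·21 = -42
J: -107 − (-42) = -65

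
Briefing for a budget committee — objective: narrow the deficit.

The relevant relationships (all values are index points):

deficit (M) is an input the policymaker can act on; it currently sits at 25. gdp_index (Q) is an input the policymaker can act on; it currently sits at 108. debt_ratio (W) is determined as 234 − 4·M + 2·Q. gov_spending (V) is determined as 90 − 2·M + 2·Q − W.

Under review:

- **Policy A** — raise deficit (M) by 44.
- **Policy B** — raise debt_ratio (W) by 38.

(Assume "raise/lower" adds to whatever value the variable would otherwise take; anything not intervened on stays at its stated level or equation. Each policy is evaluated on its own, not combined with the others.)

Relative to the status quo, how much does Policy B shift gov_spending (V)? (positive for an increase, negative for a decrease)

Baseline:
  M = 25
  Q = 108
  W = 234 − 4·25 + 2·108 = 350
  V = 90 − 2·25 + 2·108 − 350 = -94
Policy B (W + 38):
  M = 25
  Q = 108
  W = 234 − 4·25 + 2·108 (+38 from intervention) = 388
  V = 90 − 2·25 + 2·108 − 388 = -132
Change in V: -132 − (-94) = -38

-38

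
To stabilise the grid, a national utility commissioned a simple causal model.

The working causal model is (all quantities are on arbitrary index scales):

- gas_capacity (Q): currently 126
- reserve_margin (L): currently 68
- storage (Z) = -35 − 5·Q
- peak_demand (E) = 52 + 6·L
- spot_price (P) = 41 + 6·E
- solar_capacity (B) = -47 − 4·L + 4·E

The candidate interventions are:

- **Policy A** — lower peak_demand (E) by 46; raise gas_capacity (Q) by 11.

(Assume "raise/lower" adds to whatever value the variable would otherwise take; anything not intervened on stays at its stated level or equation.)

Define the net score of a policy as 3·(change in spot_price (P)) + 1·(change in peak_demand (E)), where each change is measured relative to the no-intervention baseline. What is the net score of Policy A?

-874

Baseline:
  L = 68
  E = 52 + 6·68 = 460
  P = 41 + 6·460 = 2801
Policy A (E − 46, Q + 11):
  L = 68
  E = 52 + 6·68 (−46 from intervention) = 414
  P = 41 + 6·414 = 2525
ΔP = 2525 − 2801 = -276; ΔE = 414 − 460 = -46
Score = 3·(-276) + 1·(-46) = -874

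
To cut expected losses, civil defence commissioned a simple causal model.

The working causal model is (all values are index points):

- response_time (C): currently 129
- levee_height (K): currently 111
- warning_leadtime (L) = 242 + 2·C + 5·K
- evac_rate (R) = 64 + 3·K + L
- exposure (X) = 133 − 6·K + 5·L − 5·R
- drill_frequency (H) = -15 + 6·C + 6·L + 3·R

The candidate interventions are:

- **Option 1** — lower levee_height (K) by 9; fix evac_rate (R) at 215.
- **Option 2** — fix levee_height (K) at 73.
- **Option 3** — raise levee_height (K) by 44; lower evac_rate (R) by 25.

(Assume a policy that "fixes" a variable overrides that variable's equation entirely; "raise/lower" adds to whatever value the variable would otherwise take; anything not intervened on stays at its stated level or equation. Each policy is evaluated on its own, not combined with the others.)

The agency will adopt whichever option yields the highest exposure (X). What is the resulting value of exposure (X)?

3496

Option 1 (K − 9, R := 215):
  C = 129
  K = 111 − 9 = 102
  L = 242 + 2·129 + 5·102 = 1010
  R = 215
  X = 133 − 6·102 + 5·1010 − 5·215 = 3496
Option 2 (K := 73):
  C = 129
  K = 73
  L = 242 + 2·129 + 5·73 = 865
  R = 64 + 3·73 + 865 = 1148
  X = 133 − 6·73 + 5·865 − 5·1148 = -1720
Option 3 (K + 44, R − 25):
  C = 129
  K = 111 + 44 = 155
  L = 242 + 2·129 + 5·155 = 1275
  R = 64 + 3·155 + 1275 (−25 from intervention) = 1779
  X = 133 − 6·155 + 5·1275 − 5·1779 = -3317
Comparing — Option 1: X=3496, Option 2: X=-1720, Option 3: X=-3317. Highest is 3496 (Option 1).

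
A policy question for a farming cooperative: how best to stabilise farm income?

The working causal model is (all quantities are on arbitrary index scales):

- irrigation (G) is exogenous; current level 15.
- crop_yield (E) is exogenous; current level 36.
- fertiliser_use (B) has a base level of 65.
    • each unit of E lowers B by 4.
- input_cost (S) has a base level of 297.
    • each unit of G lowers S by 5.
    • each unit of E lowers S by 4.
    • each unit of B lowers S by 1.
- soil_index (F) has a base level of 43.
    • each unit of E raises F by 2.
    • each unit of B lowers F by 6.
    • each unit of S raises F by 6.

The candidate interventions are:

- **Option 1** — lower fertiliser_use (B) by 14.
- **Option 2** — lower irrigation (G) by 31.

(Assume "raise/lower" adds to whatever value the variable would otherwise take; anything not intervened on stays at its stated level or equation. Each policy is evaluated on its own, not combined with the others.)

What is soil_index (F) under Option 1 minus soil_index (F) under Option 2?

-762

Option 1 (B − 14):
  G = 15
  E = 36
  B = 65 − 4·36 (−14 from intervention) = -93
  S = 297 − 5·15 − 4·36 − (-93) = 171
  F = 43 + 2·36 − 6·(-93) + 6·171 = 1699
Option 2 (G − 31):
  G = 15 − 31 = -16
  E = 36
  B = 65 − 4·36 = -79
  S = 297 − 5·(-16) − 4·36 − (-79) = 312
  F = 43 + 2·36 − 6·(-79) + 6·312 = 2461
F: 1699 − 2461 = -762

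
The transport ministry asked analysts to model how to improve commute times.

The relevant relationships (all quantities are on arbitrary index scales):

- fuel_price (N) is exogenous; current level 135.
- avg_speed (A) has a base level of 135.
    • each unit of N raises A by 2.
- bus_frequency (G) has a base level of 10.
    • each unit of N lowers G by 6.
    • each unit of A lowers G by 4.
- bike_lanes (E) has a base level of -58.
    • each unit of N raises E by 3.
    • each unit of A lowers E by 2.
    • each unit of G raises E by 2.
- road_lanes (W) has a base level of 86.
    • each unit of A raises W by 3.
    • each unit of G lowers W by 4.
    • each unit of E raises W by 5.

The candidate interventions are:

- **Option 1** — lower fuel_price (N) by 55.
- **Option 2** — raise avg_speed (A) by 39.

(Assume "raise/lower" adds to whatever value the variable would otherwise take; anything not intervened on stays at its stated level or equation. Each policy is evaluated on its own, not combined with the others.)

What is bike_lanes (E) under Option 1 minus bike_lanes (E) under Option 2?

1985

Option 1 (N − 55):
  N = 135 − 55 = 80
  A = 135 + 2·80 = 295
  G = 10 − 6·80 − 4·295 = -1650
  E = -58 + 3·80 − 2·295 + 2·(-1650) = -3708
Option 2 (A + 39):
  N = 135
  A = 135 + 2·135 (+39 from intervention) = 444
  G = 10 − 6·135 − 4·444 = -2576
  E = -58 + 3·135 − 2·444 + 2·(-2576) = -5693
E: -3708 − (-5693) = 1985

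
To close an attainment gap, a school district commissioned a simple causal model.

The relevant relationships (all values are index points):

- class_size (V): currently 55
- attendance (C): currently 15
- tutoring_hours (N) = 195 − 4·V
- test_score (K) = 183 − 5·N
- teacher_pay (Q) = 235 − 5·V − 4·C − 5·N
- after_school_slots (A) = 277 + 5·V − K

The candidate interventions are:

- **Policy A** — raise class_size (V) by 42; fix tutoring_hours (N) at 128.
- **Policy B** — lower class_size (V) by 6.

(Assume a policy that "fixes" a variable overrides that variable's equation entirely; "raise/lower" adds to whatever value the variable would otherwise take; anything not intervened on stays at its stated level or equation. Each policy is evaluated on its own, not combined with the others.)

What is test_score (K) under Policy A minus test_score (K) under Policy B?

Policy A (V + 42, N := 128):
  V = 55 + 42 = 97
  N = 128
  K = 183 − 5·128 = -457
Policy B (V − 6):
  V = 55 − 6 = 49
  N = 195 − 4·49 = -1
  K = 183 − 5·(-1) = 188
K: -457 − 188 = -645

-645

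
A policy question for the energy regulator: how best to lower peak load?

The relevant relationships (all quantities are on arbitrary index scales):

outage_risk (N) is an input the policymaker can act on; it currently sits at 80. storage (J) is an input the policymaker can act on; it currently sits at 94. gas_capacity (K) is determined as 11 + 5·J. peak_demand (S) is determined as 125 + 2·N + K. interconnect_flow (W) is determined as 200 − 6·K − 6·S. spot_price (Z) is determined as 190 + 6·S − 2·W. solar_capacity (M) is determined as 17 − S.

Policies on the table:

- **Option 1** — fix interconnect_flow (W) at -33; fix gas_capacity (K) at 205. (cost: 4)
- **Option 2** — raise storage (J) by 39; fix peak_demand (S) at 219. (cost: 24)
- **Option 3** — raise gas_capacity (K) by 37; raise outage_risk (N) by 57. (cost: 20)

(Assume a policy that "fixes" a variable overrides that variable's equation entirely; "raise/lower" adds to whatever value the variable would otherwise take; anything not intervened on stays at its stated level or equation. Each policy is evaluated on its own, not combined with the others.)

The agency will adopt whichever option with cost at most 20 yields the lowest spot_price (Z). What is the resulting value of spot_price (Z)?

Option 1 (W := -33, K := 205):
  N = 80
  J = 94
  K = 205
  S = 125 + 2·80 + 205 = 490
  W = -33
  Z = 190 + 6·490 − 2·(-33) = 3196
Option 3 (K + 37, N + 57):
  N = 80 + 57 = 137
  J = 94
  K = 11 + 5·94 (+37 from intervention) = 518
  S = 125 + 2·137 + 518 = 917
  W = 200 − 6·518 − 6·917 = -8410
  Z = 190 + 6·917 − 2·(-8410) = 22512
Comparing — Option 1: Z=3196, Option 3: Z=22512. Lowest is 3196 (Option 1).

3196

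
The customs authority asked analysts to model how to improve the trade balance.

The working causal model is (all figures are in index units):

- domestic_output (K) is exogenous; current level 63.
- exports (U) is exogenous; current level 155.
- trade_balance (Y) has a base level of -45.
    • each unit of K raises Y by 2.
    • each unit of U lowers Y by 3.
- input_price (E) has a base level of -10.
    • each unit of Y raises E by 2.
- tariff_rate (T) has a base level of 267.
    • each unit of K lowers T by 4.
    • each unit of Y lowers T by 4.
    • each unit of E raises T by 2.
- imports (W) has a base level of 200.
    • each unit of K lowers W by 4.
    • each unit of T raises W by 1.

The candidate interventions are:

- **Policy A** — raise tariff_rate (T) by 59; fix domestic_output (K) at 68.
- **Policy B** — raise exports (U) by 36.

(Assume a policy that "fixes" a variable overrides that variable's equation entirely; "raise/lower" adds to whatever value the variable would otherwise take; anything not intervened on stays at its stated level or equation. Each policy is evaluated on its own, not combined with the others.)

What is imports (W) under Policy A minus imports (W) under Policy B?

Policy A (T + 59, K := 68):
  K = 68
  U = 155
  Y = -45 + 2·68 − 3·155 = -374
  E = -10 + 2·(-374) = -758
  T = 267 − 4·68 − 4·(-374) + 2·(-758) (+59 from intervention) = 34
  W = 200 − 4·68 + 34 = -38
Policy B (U + 36):
  K = 63
  U = 155 + 36 = 191
  Y = -45 + 2·63 − 3·191 = -492
  E = -10 + 2·(-492) = -994
  T = 267 − 4·63 − 4·(-492) + 2·(-994) = -5
  W = 200 − 4·63 + (-5) = -57
W: -38 − (-57) = 19

19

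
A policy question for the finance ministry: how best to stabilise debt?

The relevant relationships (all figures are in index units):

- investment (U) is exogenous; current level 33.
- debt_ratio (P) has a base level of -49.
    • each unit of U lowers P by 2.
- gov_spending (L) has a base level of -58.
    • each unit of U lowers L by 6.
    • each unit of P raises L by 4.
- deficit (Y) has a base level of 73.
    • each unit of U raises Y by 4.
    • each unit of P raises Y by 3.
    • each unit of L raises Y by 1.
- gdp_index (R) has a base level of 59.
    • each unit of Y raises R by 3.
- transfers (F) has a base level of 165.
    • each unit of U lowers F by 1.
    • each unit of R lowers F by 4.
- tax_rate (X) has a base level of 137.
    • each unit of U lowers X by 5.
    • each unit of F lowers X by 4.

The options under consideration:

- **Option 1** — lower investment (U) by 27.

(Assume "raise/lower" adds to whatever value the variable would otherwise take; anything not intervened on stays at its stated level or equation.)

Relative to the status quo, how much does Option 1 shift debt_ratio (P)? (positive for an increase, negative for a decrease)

54

Baseline:
  U = 33
  P = -49 − 2·33 = -115
Option 1 (U − 27):
  U = 33 − 27 = 6
  P = -49 − 2·6 = -61
Change in P: -61 − (-115) = 54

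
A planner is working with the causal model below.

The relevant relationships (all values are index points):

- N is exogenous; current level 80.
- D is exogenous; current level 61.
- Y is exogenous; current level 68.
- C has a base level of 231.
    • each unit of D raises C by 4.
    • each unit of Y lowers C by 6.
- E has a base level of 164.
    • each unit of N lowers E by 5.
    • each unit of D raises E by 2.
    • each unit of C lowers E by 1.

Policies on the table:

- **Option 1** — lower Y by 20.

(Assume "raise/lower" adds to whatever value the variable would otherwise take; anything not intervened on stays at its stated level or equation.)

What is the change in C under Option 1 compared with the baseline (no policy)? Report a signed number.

Baseline:
  D = 61
  Y = 68
  C = 231 + 4·61 − 6·68 = 67
Option 1 (Y − 20):
  D = 61
  Y = 68 − 20 = 48
  C = 231 + 4·61 − 6·48 = 187
Change in C: 187 − 67 = 120

120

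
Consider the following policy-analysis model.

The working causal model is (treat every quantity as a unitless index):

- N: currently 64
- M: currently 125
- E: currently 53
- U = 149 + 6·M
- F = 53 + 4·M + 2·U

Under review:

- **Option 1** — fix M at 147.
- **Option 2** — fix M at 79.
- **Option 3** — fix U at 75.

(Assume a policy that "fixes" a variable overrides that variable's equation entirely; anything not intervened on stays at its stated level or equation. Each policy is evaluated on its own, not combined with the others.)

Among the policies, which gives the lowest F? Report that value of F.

703

Option 1 (M := 147):
  M = 147
  U = 149 + 6·147 = 1031
  F = 53 + 4·147 + 2·1031 = 2703
Option 2 (M := 79):
  M = 79
  U = 149 + 6·79 = 623
  F = 53 + 4·79 + 2·623 = 1615
Option 3 (U := 75):
  M = 125
  U = 75
  F = 53 + 4·125 + 2·75 = 703
Comparing — Option 1: F=2703, Option 2: F=1615, Option 3: F=703. Lowest is 703 (Option 3).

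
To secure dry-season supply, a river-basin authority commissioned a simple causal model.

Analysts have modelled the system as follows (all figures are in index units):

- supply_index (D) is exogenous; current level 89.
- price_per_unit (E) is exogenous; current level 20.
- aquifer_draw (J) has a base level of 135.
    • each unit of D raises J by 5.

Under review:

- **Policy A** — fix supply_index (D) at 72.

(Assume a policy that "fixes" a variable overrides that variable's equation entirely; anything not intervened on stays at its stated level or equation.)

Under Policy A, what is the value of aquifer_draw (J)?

Policy A (D := 72):
  D = 72
  J = 135 + 5·72 = 495

495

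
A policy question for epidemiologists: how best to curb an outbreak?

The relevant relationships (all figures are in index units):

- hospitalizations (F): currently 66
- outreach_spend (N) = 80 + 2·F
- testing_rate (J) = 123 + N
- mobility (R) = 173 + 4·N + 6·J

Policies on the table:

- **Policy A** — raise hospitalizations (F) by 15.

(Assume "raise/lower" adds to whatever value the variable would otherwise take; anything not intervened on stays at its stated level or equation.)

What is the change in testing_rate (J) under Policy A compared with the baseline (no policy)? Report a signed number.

Baseline:
  F = 66
  N = 80 + 2·66 = 212
  J = 123 + 212 = 335
Policy A (F + 15):
  F = 66 + 15 = 81
  N = 80 + 2·81 = 242
  J = 123 + 242 = 365
Change in J: 365 − 335 = 30

30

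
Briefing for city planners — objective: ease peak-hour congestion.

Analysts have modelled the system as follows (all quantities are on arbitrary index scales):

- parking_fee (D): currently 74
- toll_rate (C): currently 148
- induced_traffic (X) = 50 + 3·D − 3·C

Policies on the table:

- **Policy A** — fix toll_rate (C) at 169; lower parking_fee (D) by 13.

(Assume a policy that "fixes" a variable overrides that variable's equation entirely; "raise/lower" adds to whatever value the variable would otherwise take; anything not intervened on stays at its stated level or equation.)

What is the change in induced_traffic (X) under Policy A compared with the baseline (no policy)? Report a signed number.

-102

Baseline:
  D = 74
  C = 148
  X = 50 + 3·74 − 3·148 = -172
Policy A (C := 169, D − 13):
  D = 74 − 13 = 61
  C = 169
  X = 50 + 3·61 − 3·169 = -274
Change in X: -274 − (-172) = -102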